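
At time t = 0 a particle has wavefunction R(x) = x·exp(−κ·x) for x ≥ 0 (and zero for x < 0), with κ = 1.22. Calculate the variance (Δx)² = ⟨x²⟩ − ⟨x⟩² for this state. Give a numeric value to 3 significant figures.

0.504

Compute ⟨x⟩ and ⟨x²⟩ separately, then (Δx)² = ⟨x²⟩ − ⟨x⟩².
Every integrand reduces to terms xʲ·e^(−2κx) on [0, ∞); use ∫₀^∞ xʲ·e^(−2κx) dx = j!/(2κ)^(j+1).
Normalization: ∫|R|² dx = 0.13768.
⟨x⟩ = 1.2295 and ⟨x²⟩ = 2.0156.
(Δx)² = 2.0156 − (1.2295)² = 0.50390.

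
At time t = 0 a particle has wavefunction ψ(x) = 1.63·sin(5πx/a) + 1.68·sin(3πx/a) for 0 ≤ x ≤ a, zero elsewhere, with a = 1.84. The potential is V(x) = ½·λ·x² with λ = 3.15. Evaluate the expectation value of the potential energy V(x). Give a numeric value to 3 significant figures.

2.01

⟨V⟩ = ∫ V(x)·|ψ|² dx / ∫|ψ|² dx.
On 0 ≤ x ≤ a (j ≠ l): ∫sin²(jπx/a) dx = a/2, ∫sin(jπx/a)·sin(lπx/a) dx = 0; diagonal moments ∫x·sin²(jπx/a) dx = a²/4, ∫x²·sin²(jπx/a) dx = a³·(1/6 − 1/(4j²π²)); cross terms ∫x·sin(jπx/a)·sin(lπx/a) dx = 0 for j + l even and −4jla²/(π²(j² − l²)²) for j + l odd, ∫x²·sin(jπx/a)·sin(lπx/a) dx = (−1)^(j+l)·4jla³/(π²(j² − l²)²); higher powers the same way via product-to-sum and parts.
State is unnormalized: ∫|ψ|² dx = 5.0410, and ∫ψ*·V(x)·ψ dx = 10.132, so ⟨V⟩ = 10.132 / 5.0410.
⟨V⟩ = 2.0099.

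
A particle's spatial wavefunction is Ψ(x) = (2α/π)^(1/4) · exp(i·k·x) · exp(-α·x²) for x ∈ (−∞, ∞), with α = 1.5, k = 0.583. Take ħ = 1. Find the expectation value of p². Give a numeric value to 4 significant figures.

1.840

p² Ψ = −ħ² d²Ψ/dx²; ⟨p²⟩ = −ħ² ∫ Ψ*·Ψ'' dx.
Gaussian moments: ∫x^(2j)·e^(−2αx²) dx = (2j−1)!!/(4α)^j · √(π/(2α)), odd powers integrate to 0; here √(π/(2α)) = 1.0233. Derivatives: Ψ′ = (ik − 2αx)·Ψ, Ψ″ = ((ik − 2αx)² − 2α)·Ψ; the odd-in-x pieces drop out.
⟨p²⟩ = 1.8399.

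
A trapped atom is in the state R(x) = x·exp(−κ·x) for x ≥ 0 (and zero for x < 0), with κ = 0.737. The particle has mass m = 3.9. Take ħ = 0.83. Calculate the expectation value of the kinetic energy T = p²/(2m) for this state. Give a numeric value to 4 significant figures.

0.04797

T = −(ħ²/2m) d²/dx², so ⟨T⟩ = −(ħ²/2m) ∫ R*·R'' dx / ∫|R|² dx; with m = 3.9.
Differentiate x·exp(−κ·x) with the product rule; every integrand then reduces to terms xʲ·e^(−2κx) on [0, ∞), with ∫₀^∞ xʲ·e^(−2κx) dx = j!/(2κ)^(j+1).
State is unnormalized: ∫|R|² dx = 0.62451, and ∫R*·(−ħ²/2m · R'') dx = 0.029959, so ⟨T⟩ = 0.029959 / 0.62451.
⟨T⟩ = 0.047973.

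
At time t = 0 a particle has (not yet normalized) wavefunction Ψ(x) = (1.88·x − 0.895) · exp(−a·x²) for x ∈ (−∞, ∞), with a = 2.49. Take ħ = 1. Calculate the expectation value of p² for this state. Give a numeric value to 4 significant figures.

4.019

p² Ψ = −ħ² d²Ψ/dx²; ⟨p²⟩ = −ħ² ∫ Ψ*·Ψ'' dx / ∫|Ψ|² dx.
Expand each integrand as polynomial × e^(−2ax²) and use ∫x^(2j)·e^(−2ax²) dx = (2j−1)!!/(4a)^j · √(π/(2a)), odd powers → 0; here √(π/(2a)) = 0.79426. Differentiate with the product rule, d/dx e^(−ax²) = −2ax·e^(−ax²).
State is unnormalized: ∫|Ψ|² dx = 0.91807, and ∫Ψ*·(−ħ² Ψ'') dx = 3.6896, so ⟨p²⟩ = 3.6896 / 0.91807.
⟨p²⟩ = 4.0189.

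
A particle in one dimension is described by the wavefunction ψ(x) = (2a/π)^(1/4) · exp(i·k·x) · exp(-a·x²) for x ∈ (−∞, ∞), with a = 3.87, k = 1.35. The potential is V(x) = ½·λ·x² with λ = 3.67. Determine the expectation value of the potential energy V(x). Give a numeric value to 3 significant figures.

0.119

⟨V⟩ = ∫ V(x)·|ψ|² dx.
Gaussian moments: ∫x^(2j)·e^(−2ax²) dx = (2j−1)!!/(4a)^j · √(π/(2a)), odd powers integrate to 0; here √(π/(2a)) = 0.63710.
⟨V⟩ = 0.11854.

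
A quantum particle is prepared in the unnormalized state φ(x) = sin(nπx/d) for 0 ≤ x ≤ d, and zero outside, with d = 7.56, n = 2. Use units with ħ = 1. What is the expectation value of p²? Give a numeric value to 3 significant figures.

p² φ = −ħ² d²φ/dx²; ⟨p²⟩ = −ħ² ∫ φ*·φ'' dx / ∫|φ|² dx.
d/dx sin(nπx/d) = (nπ/d)·cos(nπx/d) and d²/dx² sin(nπx/d) = −(nπ/d)²·sin(nπx/d); on 0 ≤ x ≤ d, ∫sin²(nπx/d) dx = d/2 and ∫sin(nπx/d)·cos(nπx/d) dx = 0.
State is unnormalized: ∫|φ|² dx = 3.7800, and ∫φ*·(−ħ² φ'') dx = 2.6110, so ⟨p²⟩ = 2.6110 / 3.7800.
⟨p²⟩ = 0.69074.

0.691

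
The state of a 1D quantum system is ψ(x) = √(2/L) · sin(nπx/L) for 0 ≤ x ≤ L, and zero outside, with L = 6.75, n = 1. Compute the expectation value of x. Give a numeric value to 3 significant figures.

⟨x⟩ = ∫ x·|ψ|² dx (integrals over the domain).
With sin²θ = (1 − cos2θ)/2 on 0 ≤ x ≤ L: ∫sin²(nπx/L) dx = L/2, ∫x·sin²(nπx/L) dx = L²/4, ∫x²·sin²(nπx/L) dx = L³·(1/6 − 1/(4n²π²)); higher powers xᵏ the same way, integrating xᵏ·cos(2nπx/L) by parts.
⟨x⟩ = 3.3750.

3.38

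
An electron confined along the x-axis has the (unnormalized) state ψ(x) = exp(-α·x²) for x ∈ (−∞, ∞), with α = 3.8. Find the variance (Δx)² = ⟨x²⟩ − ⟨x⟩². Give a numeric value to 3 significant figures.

Compute ⟨x⟩ and ⟨x²⟩ separately, then (Δx)² = ⟨x²⟩ − ⟨x⟩².
Gaussian moments: ∫x^(2j)·e^(−2αx²) dx = (2j−1)!!/(4α)^j · √(π/(2α)), odd powers integrate to 0; here √(π/(2α)) = 0.64294.
Normalization: ∫|ψ|² dx = 0.64294.
⟨x⟩ = 0.0000 and ⟨x²⟩ = 0.065789.
(Δx)² = 0.065789 − (0.0000)² = 0.065789.

0.0658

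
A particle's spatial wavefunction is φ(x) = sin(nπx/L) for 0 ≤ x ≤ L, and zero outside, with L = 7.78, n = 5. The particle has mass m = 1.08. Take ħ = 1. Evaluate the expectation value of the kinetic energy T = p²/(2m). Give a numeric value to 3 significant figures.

1.89

T = −(ħ²/2m) d²/dx², so ⟨T⟩ = −(ħ²/2m) ∫ φ*·φ'' dx / ∫|φ|² dx; with m = 1.08.
d/dx sin(nπx/L) = (nπ/L)·cos(nπx/L) and d²/dx² sin(nπx/L) = −(nπ/L)²·sin(nπx/L); on 0 ≤ x ≤ L, ∫sin²(nπx/L) dx = L/2 and ∫sin(nπx/L)·cos(nπx/L) dx = 0.
State is unnormalized: ∫|φ|² dx = 3.8900, and ∫φ*·(−ħ²/2m · φ'') dx = 7.3414, so ⟨T⟩ = 7.3414 / 3.8900.
⟨T⟩ = 1.8872.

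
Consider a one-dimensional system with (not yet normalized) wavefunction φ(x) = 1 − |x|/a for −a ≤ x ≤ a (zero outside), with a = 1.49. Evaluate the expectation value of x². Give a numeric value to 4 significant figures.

0.2220

⟨x²⟩ = ∫ x²·|φ|² dx / ∫|φ|² dx (integrals over the domain).
φ is even, so ∫ over [−a, a] = 2∫₀ᵃ with φ = 1 − x/a there: ∫₀ᵃ (1 − x/a)² dx = a/3, ∫₀ᵃ x²(1 − x/a)² dx = a³/30, ∫₀ᵃ x⁴(1 − x/a)² dx = a⁵/105.
State is unnormalized: ∫|φ|² dx = 0.99333, and ∫φ*·x²·φ dx = 0.22053, so ⟨x²⟩ = 0.22053 / 0.99333.
⟨x²⟩ = 0.22201.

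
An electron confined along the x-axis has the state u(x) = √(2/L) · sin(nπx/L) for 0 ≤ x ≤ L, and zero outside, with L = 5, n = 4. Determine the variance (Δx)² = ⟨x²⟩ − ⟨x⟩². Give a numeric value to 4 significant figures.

Compute ⟨x⟩ and ⟨x²⟩ separately, then (Δx)² = ⟨x²⟩ − ⟨x⟩².
With sin²θ = (1 − cos2θ)/2 on 0 ≤ x ≤ L: ∫sin²(nπx/L) dx = L/2, ∫x·sin²(nπx/L) dx = L²/4, ∫x²·sin²(nπx/L) dx = L³·(1/6 − 1/(4n²π²)); higher powers xᵏ the same way, integrating xᵏ·cos(2nπx/L) by parts.
⟨x⟩ = 2.5000 and ⟨x²⟩ = 8.2542.
(Δx)² = 8.2542 − (2.5000)² = 2.0042.

2.004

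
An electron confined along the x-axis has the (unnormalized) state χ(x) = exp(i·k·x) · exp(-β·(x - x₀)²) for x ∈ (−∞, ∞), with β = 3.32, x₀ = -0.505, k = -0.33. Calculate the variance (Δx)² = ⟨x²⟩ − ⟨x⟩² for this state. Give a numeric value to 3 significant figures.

0.0753

Compute ⟨x⟩ and ⟨x²⟩ separately, then (Δx)² = ⟨x²⟩ − ⟨x⟩².
Gaussian moments (u = x − x₀): ∫u^(2j)·e^(−2βu²) du = (2j−1)!!/(4β)^j · √(π/(2β)), odd powers integrate to 0; here √(π/(2β)) = 0.68785.
Normalization: ∫|χ|² dx = 0.68785.
⟨x⟩ = -0.50500 and ⟨x²⟩ = 0.33033.
(Δx)² = 0.33033 − (-0.50500)² = 0.075301.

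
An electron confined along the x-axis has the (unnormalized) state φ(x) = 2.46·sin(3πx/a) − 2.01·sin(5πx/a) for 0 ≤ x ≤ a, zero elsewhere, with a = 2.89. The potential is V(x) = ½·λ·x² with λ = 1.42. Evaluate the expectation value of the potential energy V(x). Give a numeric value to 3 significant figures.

⟨V⟩ = ∫ V(x)·|φ|² dx / ∫|φ|² dx.
On 0 ≤ x ≤ a (j ≠ l): ∫sin²(jπx/a) dx = a/2, ∫sin(jπx/a)·sin(lπx/a) dx = 0; diagonal moments ∫x·sin²(jπx/a) dx = a²/4, ∫x²·sin²(jπx/a) dx = a³·(1/6 − 1/(4j²π²)); cross terms ∫x·sin(jπx/a)·sin(lπx/a) dx = 0 for j + l even and −4jla²/(π²(j² − l²)²) for j + l odd, ∫x²·sin(jπx/a)·sin(lπx/a) dx = (−1)^(j+l)·4jla³/(π²(j² − l²)²); higher powers the same way via product-to-sum and parts.
State is unnormalized: ∫|φ|² dx = 14.583, and ∫φ*·V(x)·φ dx = 24.438, so ⟨V⟩ = 24.438 / 14.583.
⟨V⟩ = 1.6758.

1.68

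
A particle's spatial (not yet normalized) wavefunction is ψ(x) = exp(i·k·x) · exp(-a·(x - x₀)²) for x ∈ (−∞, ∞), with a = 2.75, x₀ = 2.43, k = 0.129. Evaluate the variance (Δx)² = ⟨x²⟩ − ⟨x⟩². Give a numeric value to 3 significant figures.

0.0909

Compute ⟨x⟩ and ⟨x²⟩ separately, then (Δx)² = ⟨x²⟩ − ⟨x⟩².
Gaussian moments (u = x − x₀): ∫u^(2j)·e^(−2au²) du = (2j−1)!!/(4a)^j · √(π/(2a)), odd powers integrate to 0; here √(π/(2a)) = 0.75578.
Normalization: ∫|ψ|² dx = 0.75578.
⟨x⟩ = 2.4300 and ⟨x²⟩ = 5.9958.
(Δx)² = 5.9958 − (2.4300)² = 0.090909.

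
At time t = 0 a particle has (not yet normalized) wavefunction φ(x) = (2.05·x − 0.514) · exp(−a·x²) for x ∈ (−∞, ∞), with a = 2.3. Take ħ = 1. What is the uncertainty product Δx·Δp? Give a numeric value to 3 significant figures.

0.871

Δx = √(⟨x²⟩−⟨x⟩²), Δp = √(⟨p²⟩−⟨p⟩²).
Expand each integrand as polynomial × e^(−2ax²) and use ∫x^(2j)·e^(−2ax²) dx = (2j−1)!!/(4a)^j · √(π/(2a)), odd powers → 0; here √(π/(2a)) = 0.82641. Differentiate with the product rule, d/dx e^(−ax²) = −2ax·e^(−ax²).
Normalization: ∫|φ|² dx = 0.59583.
⟨x⟩ = -0.31771, ⟨x²⟩ = 0.24643 ⇒ Δx = 0.38143.
⟨p⟩ = 0.0000, ⟨p²⟩ = 5.2144 ⇒ Δp = 2.2835.
Δx·Δp = 0.87099.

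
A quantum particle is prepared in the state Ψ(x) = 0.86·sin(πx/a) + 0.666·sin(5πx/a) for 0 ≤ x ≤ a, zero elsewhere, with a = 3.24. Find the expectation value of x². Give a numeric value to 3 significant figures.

⟨x²⟩ = ∫ x²·|Ψ|² dx / ∫|Ψ|² dx (integrals over the domain).
On 0 ≤ x ≤ a (j ≠ l): ∫sin²(jπx/a) dx = a/2, ∫sin(jπx/a)·sin(lπx/a) dx = 0; diagonal moments ∫x·sin²(jπx/a) dx = a²/4, ∫x²·sin²(jπx/a) dx = a³·(1/6 − 1/(4j²π²)); cross terms ∫x·sin(jπx/a)·sin(lπx/a) dx = 0 for j + l even and −4jla²/(π²(j² − l²)²) for j + l odd, ∫x²·sin(jπx/a)·sin(lπx/a) dx = (−1)^(j+l)·4jla³/(π²(j² − l²)²); higher powers the same way via product-to-sum and parts.
State is unnormalized: ∫|Ψ|² dx = 1.9167, and ∫Ψ*·x²·Ψ dx = 6.1916, so ⟨x²⟩ = 6.1916 / 1.9167.
⟨x²⟩ = 3.2303.

3.23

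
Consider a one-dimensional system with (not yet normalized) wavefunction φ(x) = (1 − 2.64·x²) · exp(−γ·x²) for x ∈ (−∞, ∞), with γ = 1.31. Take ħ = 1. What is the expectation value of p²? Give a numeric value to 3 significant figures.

p² φ = −ħ² d²φ/dx²; ⟨p²⟩ = −ħ² ∫ φ*·φ'' dx / ∫|φ|² dx.
Expand each integrand as polynomial × e^(−2γx²) and use ∫x^(2j)·e^(−2γx²) dx = (2j−1)!!/(4γ)^j · √(π/(2γ)), odd powers → 0; here √(π/(2γ)) = 1.0950. Differentiate with the product rule, d/dx e^(−γx²) = −2γx·e^(−γx²).
State is unnormalized: ∫|φ|² dx = 0.82550, and ∫φ*·(−ħ² φ'') dx = 5.4287, so ⟨p²⟩ = 5.4287 / 0.82550.
⟨p²⟩ = 6.5763.

6.58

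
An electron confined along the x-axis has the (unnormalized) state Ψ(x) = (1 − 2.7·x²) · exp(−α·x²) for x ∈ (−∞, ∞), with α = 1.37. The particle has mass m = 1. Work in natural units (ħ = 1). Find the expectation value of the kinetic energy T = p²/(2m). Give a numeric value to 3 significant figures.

T = −(ħ²/2m) d²/dx², so ⟨T⟩ = −(ħ²/2m) ∫ Ψ*·Ψ'' dx / ∫|Ψ|² dx; with m = 1.
Expand each integrand as polynomial × e^(−2αx²) and use ∫x^(2j)·e^(−2αx²) dx = (2j−1)!!/(4α)^j · √(π/(2α)), odd powers → 0; here √(π/(2α)) = 1.0708. Differentiate with the product rule, d/dx e^(−αx²) = −2αx·e^(−αx²).
State is unnormalized: ∫|Ψ|² dx = 0.79544, and ∫Ψ*·(−ħ²/2m · Ψ'') dx = 2.7027, so ⟨T⟩ = 2.7027 / 0.79544.
⟨T⟩ = 3.3977.

3.40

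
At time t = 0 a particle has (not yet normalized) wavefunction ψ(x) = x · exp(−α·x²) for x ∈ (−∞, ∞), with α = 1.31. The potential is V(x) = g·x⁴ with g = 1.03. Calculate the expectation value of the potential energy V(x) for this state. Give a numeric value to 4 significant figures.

⟨V⟩ = ∫ V(x)·|ψ|² dx / ∫|ψ|² dx.
Expand each integrand as polynomial × e^(−2αx²) and use ∫x^(2j)·e^(−2αx²) dx = (2j−1)!!/(4α)^j · √(π/(2α)), odd powers → 0; here √(π/(2α)) = 1.0950.
State is unnormalized: ∫|ψ|² dx = 0.20897, and ∫ψ*·V(x)·ψ dx = 0.11759, so ⟨V⟩ = 0.11759 / 0.20897.
⟨V⟩ = 0.56269.

0.5627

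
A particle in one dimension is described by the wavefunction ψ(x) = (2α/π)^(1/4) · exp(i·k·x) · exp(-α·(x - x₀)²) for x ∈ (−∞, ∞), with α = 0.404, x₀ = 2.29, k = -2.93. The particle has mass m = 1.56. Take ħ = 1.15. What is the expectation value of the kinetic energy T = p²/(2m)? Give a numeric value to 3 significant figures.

T = −(ħ²/2m) d²/dx², so ⟨T⟩ = −(ħ²/2m) ∫ ψ*·ψ'' dx; with m = 1.56.
Gaussian moments (u = x − x₀): ∫u^(2j)·e^(−2αu²) du = (2j−1)!!/(4α)^j · √(π/(2α)), odd powers integrate to 0; here √(π/(2α)) = 1.9718. Derivatives: ψ′ = (ik − 2αu)·ψ, ψ″ = ((ik − 2αu)² − 2α)·ψ; the odd-in-u pieces drop out.
⟨T⟩ = 3.8102.

3.81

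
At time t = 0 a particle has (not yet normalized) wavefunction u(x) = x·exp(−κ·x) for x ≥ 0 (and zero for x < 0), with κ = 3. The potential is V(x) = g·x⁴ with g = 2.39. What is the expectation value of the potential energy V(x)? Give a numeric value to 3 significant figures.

0.664

⟨V⟩ = ∫ V(x)·|u|² dx / ∫|u|² dx.
Every integrand reduces to terms xʲ·e^(−2κx) on [0, ∞); use ∫₀^∞ xʲ·e^(−2κx) dx = j!/(2κ)^(j+1).
State is unnormalized: ∫|u|² dx = 0.0092593, and ∫u*·V(x)·u dx = 0.0061471, so ⟨V⟩ = 0.0061471 / 0.0092593.
⟨V⟩ = 0.66389.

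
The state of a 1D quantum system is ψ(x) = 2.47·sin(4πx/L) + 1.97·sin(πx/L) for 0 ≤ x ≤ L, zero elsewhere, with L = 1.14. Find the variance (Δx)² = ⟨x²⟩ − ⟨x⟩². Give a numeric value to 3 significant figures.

0.0799

Compute ⟨x⟩ and ⟨x²⟩ separately, then (Δx)² = ⟨x²⟩ − ⟨x⟩².
On 0 ≤ x ≤ L (j ≠ l): ∫sin²(jπx/L) dx = L/2, ∫sin(jπx/L)·sin(lπx/L) dx = 0; diagonal moments ∫x·sin²(jπx/L) dx = L²/4, ∫x²·sin²(jπx/L) dx = L³·(1/6 − 1/(4j²π²)); cross terms ∫x·sin(jπx/L)·sin(lπx/L) dx = 0 for j + l even and −4jlL²/(π²(j² − l²)²) for j + l odd, ∫x²·sin(jπx/L)·sin(lπx/L) dx = (−1)^(j+l)·4jlL³/(π²(j² − l²)²); higher powers the same way via product-to-sum and parts.
Normalization: ∫|ψ|² dx = 5.6896.
⟨x⟩ = 0.55398 and ⟨x²⟩ = 0.38683.
(Δx)² = 0.38683 − (0.55398)² = 0.079931.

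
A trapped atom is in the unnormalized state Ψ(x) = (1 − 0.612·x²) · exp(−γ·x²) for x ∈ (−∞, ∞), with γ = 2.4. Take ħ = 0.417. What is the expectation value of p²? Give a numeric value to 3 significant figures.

p² Ψ = −ħ² d²Ψ/dx²; ⟨p²⟩ = −ħ² ∫ Ψ*·Ψ'' dx / ∫|Ψ|² dx.
Expand each integrand as polynomial × e^(−2γx²) and use ∫x^(2j)·e^(−2γx²) dx = (2j−1)!!/(4γ)^j · √(π/(2γ)), odd powers → 0; here √(π/(2γ)) = 0.80901. Differentiate with the product rule, d/dx e^(−γx²) = −2γx·e^(−γx²).
State is unnormalized: ∫|Ψ|² dx = 0.71573, and ∫Ψ*·(−ħ² Ψ'') dx = 0.39028, so ⟨p²⟩ = 0.39028 / 0.71573.
⟨p²⟩ = 0.54529.

0.545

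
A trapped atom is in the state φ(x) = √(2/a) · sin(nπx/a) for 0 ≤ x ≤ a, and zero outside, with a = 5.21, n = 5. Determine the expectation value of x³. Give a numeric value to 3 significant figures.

34.9

⟨x³⟩ = ∫ x³·|φ|² dx (integrals over the domain).
With sin²θ = (1 − cos2θ)/2 on 0 ≤ x ≤ a: ∫sin²(nπx/a) dx = a/2, ∫x·sin²(nπx/a) dx = a²/4, ∫x²·sin²(nπx/a) dx = a³·(1/6 − 1/(4n²π²)); higher powers xᵏ the same way, integrating xᵏ·cos(2nπx/a) by parts.
⟨x³⟩ = 34.925.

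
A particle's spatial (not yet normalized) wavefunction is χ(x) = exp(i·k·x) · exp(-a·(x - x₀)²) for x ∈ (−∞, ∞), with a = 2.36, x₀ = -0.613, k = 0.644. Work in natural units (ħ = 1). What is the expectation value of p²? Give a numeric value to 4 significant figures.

2.775

p² χ = −ħ² d²χ/dx²; ⟨p²⟩ = −ħ² ∫ χ*·χ'' dx / ∫|χ|² dx.
Gaussian moments (u = x − x₀): ∫u^(2j)·e^(−2au²) du = (2j−1)!!/(4a)^j · √(π/(2a)), odd powers integrate to 0; here √(π/(2a)) = 0.81584. Derivatives: χ′ = (ik − 2au)·χ, χ″ = ((ik − 2au)² − 2a)·χ; the odd-in-u pieces drop out.
State is unnormalized: ∫|χ|² dx = 0.81584, and ∫χ*·(−ħ² χ'') dx = 2.2637, so ⟨p²⟩ = 2.2637 / 0.81584.
⟨p²⟩ = 2.7747.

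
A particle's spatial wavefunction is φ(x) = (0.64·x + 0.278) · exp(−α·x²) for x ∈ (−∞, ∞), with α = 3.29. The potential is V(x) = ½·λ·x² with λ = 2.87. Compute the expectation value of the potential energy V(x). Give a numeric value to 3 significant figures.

0.172

⟨V⟩ = ∫ V(x)·|φ|² dx / ∫|φ|² dx.
Expand each integrand as polynomial × e^(−2αx²) and use ∫x^(2j)·e^(−2αx²) dx = (2j−1)!!/(4α)^j · √(π/(2α)), odd powers → 0; here √(π/(2α)) = 0.69097.
State is unnormalized: ∫|φ|² dx = 0.074908, and ∫φ*·V(x)·φ dx = 0.012858, so ⟨V⟩ = 0.012858 / 0.074908.
⟨V⟩ = 0.17166.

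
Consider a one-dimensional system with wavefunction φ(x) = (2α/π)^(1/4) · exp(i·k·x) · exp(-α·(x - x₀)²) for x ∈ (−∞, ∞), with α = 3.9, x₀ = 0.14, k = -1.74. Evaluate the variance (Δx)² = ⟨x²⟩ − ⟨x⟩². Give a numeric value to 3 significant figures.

Compute ⟨x⟩ and ⟨x²⟩ separately, then (Δx)² = ⟨x²⟩ − ⟨x⟩².
Gaussian moments (u = x − x₀): ∫u^(2j)·e^(−2αu²) du = (2j−1)!!/(4α)^j · √(π/(2α)), odd powers integrate to 0; here √(π/(2α)) = 0.63464.
⟨x⟩ = 0.14000 and ⟨x²⟩ = 0.083703.
(Δx)² = 0.083703 − (0.14000)² = 0.064103.

0.0641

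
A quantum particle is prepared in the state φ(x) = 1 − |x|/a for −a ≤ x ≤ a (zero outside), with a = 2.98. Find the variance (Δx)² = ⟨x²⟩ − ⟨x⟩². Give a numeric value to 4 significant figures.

0.8880

Compute ⟨x⟩ and ⟨x²⟩ separately, then (Δx)² = ⟨x²⟩ − ⟨x⟩².
φ is even, so ∫ over [−a, a] = 2∫₀ᵃ with φ = 1 − x/a there: ∫₀ᵃ (1 − x/a)² dx = a/3, ∫₀ᵃ x²(1 − x/a)² dx = a³/30, ∫₀ᵃ x⁴(1 − x/a)² dx = a⁵/105.
Normalization: ∫|φ|² dx = 1.9867.
⟨x⟩ = 0.0000 and ⟨x²⟩ = 0.88804.
(Δx)² = 0.88804 − (0.0000)² = 0.88804.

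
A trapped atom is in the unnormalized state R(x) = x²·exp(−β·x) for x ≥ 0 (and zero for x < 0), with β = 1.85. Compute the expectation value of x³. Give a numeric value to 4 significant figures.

4.146

⟨x³⟩ = ∫ x³·|R|² dx / ∫|R|² dx (integrals over the domain).
Every integrand reduces to terms xʲ·e^(−2βx) on [0, ∞); use ∫₀^∞ xʲ·e^(−2βx) dx = j!/(2β)^(j+1).
State is unnormalized: ∫|R|² dx = 0.034610, and ∫R*·x³·R dx = 0.14349, so ⟨x³⟩ = 0.14349 / 0.034610.
⟨x³⟩ = 4.1459.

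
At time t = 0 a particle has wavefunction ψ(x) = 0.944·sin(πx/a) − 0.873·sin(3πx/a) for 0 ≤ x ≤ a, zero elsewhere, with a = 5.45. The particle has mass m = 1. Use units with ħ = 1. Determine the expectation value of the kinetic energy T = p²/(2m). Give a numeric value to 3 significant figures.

T = −(ħ²/2m) d²/dx², so ⟨T⟩ = −(ħ²/2m) ∫ ψ*·ψ'' dx / ∫|ψ|² dx; with m = 1.
d²/dx² sin(jπx/a) = −(jπ/a)²·sin(jπx/a); on 0 ≤ x ≤ a, ∫sin²(jπx/a) dx = a/2 and ∫sin(jπx/a)·sin(lπx/a) dx = 0 for j ≠ l, so only diagonal terms survive in ∫|ψ|² and ∫ψ·ψ″; ∫ψ·ψ′ dx = [ψ²/2] between the walls = 0.
State is unnormalized: ∫|ψ|² dx = 4.5051, and ∫ψ*·(−ħ²/2m · ψ'') dx = 3.5088, so ⟨T⟩ = 3.5088 / 4.5051.
⟨T⟩ = 0.77885.

0.779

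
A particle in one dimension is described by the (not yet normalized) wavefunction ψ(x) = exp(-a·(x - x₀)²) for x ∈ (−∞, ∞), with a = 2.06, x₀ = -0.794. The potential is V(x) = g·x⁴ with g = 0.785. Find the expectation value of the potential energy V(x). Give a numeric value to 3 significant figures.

⟨V⟩ = ∫ V(x)·|ψ|² dx / ∫|ψ|² dx.
Gaussian moments (u = x − x₀): ∫u^(2j)·e^(−2au²) du = (2j−1)!!/(4a)^j · √(π/(2a)), odd powers integrate to 0; here √(π/(2a)) = 0.87323.
State is unnormalized: ∫|ψ|² dx = 0.87323, and ∫ψ*·V(x)·ψ dx = 0.61741, so ⟨V⟩ = 0.61741 / 0.87323.
⟨V⟩ = 0.70704.

0.707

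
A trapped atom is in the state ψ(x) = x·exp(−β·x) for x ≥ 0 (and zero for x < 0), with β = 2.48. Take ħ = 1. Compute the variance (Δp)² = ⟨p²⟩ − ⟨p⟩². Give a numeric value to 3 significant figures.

Compute ⟨p⟩ and ⟨p²⟩ separately; (Δp)² = ⟨p²⟩ − ⟨p⟩².
Differentiate x·exp(−β·x) with the product rule; every integrand then reduces to terms xʲ·e^(−2βx) on [0, ∞), with ∫₀^∞ xʲ·e^(−2βx) dx = j!/(2β)^(j+1).
Normalization: ∫|ψ|² dx = 0.016390.
⟨p⟩ = 0.0000 and ⟨p²⟩ = 6.1504.
(Δp)² = 6.1504 − (0.0000)² = 6.1504.

6.15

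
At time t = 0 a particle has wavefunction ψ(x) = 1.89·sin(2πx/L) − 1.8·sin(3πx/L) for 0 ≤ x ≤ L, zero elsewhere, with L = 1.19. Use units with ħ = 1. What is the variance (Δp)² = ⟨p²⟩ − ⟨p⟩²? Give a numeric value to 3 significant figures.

44.5

Compute ⟨p⟩ and ⟨p²⟩ separately; (Δp)² = ⟨p²⟩ − ⟨p⟩².
d²/dx² sin(jπx/L) = −(jπ/L)²·sin(jπx/L); on 0 ≤ x ≤ L, ∫sin²(jπx/L) dx = L/2 and ∫sin(jπx/L)·sin(lπx/L) dx = 0 for j ≠ l, so only diagonal terms survive in ∫|ψ|² and ∫ψ·ψ″; ∫ψ·ψ′ dx = [ψ²/2] between the walls = 0.
Normalization: ∫|ψ|² dx = 4.0532.
⟨p⟩ = 0.0000 and ⟨p²⟩ = 44.453.
(Δp)² = 44.453 − (0.0000)² = 44.453.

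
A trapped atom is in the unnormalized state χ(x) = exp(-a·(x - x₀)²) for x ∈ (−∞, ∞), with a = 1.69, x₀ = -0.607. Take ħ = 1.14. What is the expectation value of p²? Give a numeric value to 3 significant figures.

2.20

p² χ = −ħ² d²χ/dx²; ⟨p²⟩ = −ħ² ∫ χ*·χ'' dx / ∫|χ|² dx.
Gaussian moments (u = x − x₀): ∫u^(2j)·e^(−2au²) du = (2j−1)!!/(4a)^j · √(π/(2a)), odd powers integrate to 0; here √(π/(2a)) = 0.96409. Derivatives: d/dx e^(−au²) = −2au·e^(−au²), d²/dx² e^(−au²) = (4a²u² − 2a)·e^(−au²).
State is unnormalized: ∫|χ|² dx = 0.96409, and ∫χ*·(−ħ² χ'') dx = 2.1174, so ⟨p²⟩ = 2.1174 / 0.96409.
⟨p²⟩ = 2.1963.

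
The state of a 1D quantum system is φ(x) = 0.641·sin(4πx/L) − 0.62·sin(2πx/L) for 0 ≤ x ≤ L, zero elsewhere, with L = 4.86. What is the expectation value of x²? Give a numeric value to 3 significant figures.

⟨x²⟩ = ∫ x²·|φ|² dx / ∫|φ|² dx (integrals over the domain).
On 0 ≤ x ≤ L (j ≠ l): ∫sin²(jπx/L) dx = L/2, ∫sin(jπx/L)·sin(lπx/L) dx = 0; diagonal moments ∫x·sin²(jπx/L) dx = L²/4, ∫x²·sin²(jπx/L) dx = L³·(1/6 − 1/(4j²π²)); cross terms ∫x·sin(jπx/L)·sin(lπx/L) dx = 0 for j + l even and −4jlL²/(π²(j² − l²)²) for j + l odd, ∫x²·sin(jπx/L)·sin(lπx/L) dx = (−1)^(j+l)·4jlL³/(π²(j² − l²)²); higher powers the same way via product-to-sum and parts.
State is unnormalized: ∫|φ|² dx = 1.9325, and ∫φ*·x²·φ dx = 12.807, so ⟨x²⟩ = 12.807 / 1.9325.
⟨x²⟩ = 6.6269.

6.63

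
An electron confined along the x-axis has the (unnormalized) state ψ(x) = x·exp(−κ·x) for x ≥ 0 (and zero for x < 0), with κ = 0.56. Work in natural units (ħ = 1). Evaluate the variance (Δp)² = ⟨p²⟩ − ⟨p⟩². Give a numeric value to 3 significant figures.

Compute ⟨p⟩ and ⟨p²⟩ separately; (Δp)² = ⟨p²⟩ − ⟨p⟩².
Differentiate x·exp(−κ·x) with the product rule; every integrand then reduces to terms xʲ·e^(−2κx) on [0, ∞), with ∫₀^∞ xʲ·e^(−2κx) dx = j!/(2κ)^(j+1).
Normalization: ∫|ψ|² dx = 1.4236.
⟨p⟩ = 0.0000 and ⟨p²⟩ = 0.31360.
(Δp)² = 0.31360 − (0.0000)² = 0.31360.

0.314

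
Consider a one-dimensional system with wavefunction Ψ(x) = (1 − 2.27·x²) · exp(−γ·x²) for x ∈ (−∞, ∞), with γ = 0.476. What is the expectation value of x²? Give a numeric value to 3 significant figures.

⟨x²⟩ = ∫ x²·|Ψ|² dx / ∫|Ψ|² dx (integrals over the domain).
Expand each integrand as polynomial × e^(−2γx²) and use ∫x^(2j)·e^(−2γx²) dx = (2j−1)!!/(4γ)^j · √(π/(2γ)), odd powers → 0; here √(π/(2γ)) = 1.8166.
State is unnormalized: ∫|Ψ|² dx = 5.2313, and ∫Ψ*·x²·Ψ dx = 14.471, so ⟨x²⟩ = 14.471 / 5.2313.
⟨x²⟩ = 2.7663.

2.77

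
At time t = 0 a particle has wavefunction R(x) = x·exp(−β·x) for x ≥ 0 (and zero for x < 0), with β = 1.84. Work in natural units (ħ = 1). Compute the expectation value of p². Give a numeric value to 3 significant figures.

p² R = −ħ² d²R/dx²; ⟨p²⟩ = −ħ² ∫ R*·R'' dx / ∫|R|² dx.
Differentiate x·exp(−β·x) with the product rule; every integrand then reduces to terms xʲ·e^(−2βx) on [0, ∞), with ∫₀^∞ xʲ·e^(−2βx) dx = j!/(2β)^(j+1).
State is unnormalized: ∫|R|² dx = 0.040132, and ∫R*·(−ħ² R'') dx = 0.13587, so ⟨p²⟩ = 0.13587 / 0.040132.
⟨p²⟩ = 3.3856.

3.39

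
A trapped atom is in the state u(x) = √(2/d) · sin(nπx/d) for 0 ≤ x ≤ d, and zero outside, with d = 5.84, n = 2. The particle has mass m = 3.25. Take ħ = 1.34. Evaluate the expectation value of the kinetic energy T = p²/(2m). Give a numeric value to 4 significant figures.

T = −(ħ²/2m) d²/dx², so ⟨T⟩ = −(ħ²/2m) ∫ u*·u'' dx; with m = 3.25.
d/dx sin(nπx/d) = (nπ/d)·cos(nπx/d) and d²/dx² sin(nπx/d) = −(nπ/d)²·sin(nπx/d); on 0 ≤ x ≤ d, ∫sin²(nπx/d) dx = d/2 and ∫sin(nπx/d)·cos(nπx/d) dx = 0.
⟨T⟩ = 0.31976.

0.3198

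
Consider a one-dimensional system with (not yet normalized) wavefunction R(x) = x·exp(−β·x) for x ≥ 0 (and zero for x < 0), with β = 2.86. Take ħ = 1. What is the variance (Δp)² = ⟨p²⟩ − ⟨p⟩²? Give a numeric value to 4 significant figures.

Compute ⟨p⟩ and ⟨p²⟩ separately; (Δp)² = ⟨p²⟩ − ⟨p⟩².
Differentiate x·exp(−β·x) with the product rule; every integrand then reduces to terms xʲ·e^(−2βx) on [0, ∞), with ∫₀^∞ xʲ·e^(−2βx) dx = j!/(2β)^(j+1).
Normalization: ∫|R|² dx = 0.010687.
⟨p⟩ = 0.0000 and ⟨p²⟩ = 8.1796.
(Δp)² = 8.1796 − (0.0000)² = 8.1796.

8.180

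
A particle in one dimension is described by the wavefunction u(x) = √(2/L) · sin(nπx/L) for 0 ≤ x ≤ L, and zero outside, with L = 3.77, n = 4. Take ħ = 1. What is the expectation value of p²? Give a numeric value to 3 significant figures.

11.1

p² u = −ħ² d²u/dx²; ⟨p²⟩ = −ħ² ∫ u*·u'' dx.
d/dx sin(nπx/L) = (nπ/L)·cos(nπx/L) and d²/dx² sin(nπx/L) = −(nπ/L)²·sin(nπx/L); on 0 ≤ x ≤ L, ∫sin²(nπx/L) dx = L/2 and ∫sin(nπx/L)·cos(nπx/L) dx = 0.
⟨p²⟩ = 11.111.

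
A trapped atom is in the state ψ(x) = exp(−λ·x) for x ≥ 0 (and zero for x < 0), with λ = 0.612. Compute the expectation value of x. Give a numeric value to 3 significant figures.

⟨x⟩ = ∫ x·|ψ|² dx / ∫|ψ|² dx (integrals over the domain).
Every integrand reduces to terms xʲ·e^(−2λx) on [0, ∞); use ∫₀^∞ xʲ·e^(−2λx) dx = j!/(2λ)^(j+1).
State is unnormalized: ∫|ψ|² dx = 0.81699, and ∫ψ*·x·ψ dx = 0.66748, so ⟨x⟩ = 0.66748 / 0.81699.
⟨x⟩ = 0.81699.

0.817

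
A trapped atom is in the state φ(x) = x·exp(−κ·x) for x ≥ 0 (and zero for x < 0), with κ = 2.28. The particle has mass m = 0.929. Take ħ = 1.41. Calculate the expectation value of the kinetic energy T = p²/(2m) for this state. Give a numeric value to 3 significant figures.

T = −(ħ²/2m) d²/dx², so ⟨T⟩ = −(ħ²/2m) ∫ φ*·φ'' dx / ∫|φ|² dx; with m = 0.929.
Differentiate x·exp(−κ·x) with the product rule; every integrand then reduces to terms xʲ·e^(−2κx) on [0, ∞), with ∫₀^∞ xʲ·e^(−2κx) dx = j!/(2κ)^(j+1).
State is unnormalized: ∫|φ|² dx = 0.021093, and ∫φ*·(−ħ²/2m · φ'') dx = 0.11733, so ⟨T⟩ = 0.11733 / 0.021093.
⟨T⟩ = 5.5624.

5.56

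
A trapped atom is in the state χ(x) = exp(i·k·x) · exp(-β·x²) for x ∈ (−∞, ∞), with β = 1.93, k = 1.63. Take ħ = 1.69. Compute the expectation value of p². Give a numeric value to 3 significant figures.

13.1

p² χ = −ħ² d²χ/dx²; ⟨p²⟩ = −ħ² ∫ χ*·χ'' dx / ∫|χ|² dx.
Gaussian moments: ∫x^(2j)·e^(−2βx²) dx = (2j−1)!!/(4β)^j · √(π/(2β)), odd powers integrate to 0; here √(π/(2β)) = 0.90216. Derivatives: χ′ = (ik − 2βx)·χ, χ″ = ((ik − 2βx)² − 2β)·χ; the odd-in-x pieces drop out.
State is unnormalized: ∫|χ|² dx = 0.90216, and ∫χ*·(−ħ² χ'') dx = 11.819, so ⟨p²⟩ = 11.819 / 0.90216.
⟨p²⟩ = 13.101.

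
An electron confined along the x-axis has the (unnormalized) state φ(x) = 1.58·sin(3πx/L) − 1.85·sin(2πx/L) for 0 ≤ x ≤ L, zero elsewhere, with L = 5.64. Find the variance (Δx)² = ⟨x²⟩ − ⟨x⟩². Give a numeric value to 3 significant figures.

Compute ⟨x⟩ and ⟨x²⟩ separately, then (Δx)² = ⟨x²⟩ − ⟨x⟩².
On 0 ≤ x ≤ L (j ≠ l): ∫sin²(jπx/L) dx = L/2, ∫sin(jπx/L)·sin(lπx/L) dx = 0; diagonal moments ∫x·sin²(jπx/L) dx = L²/4, ∫x²·sin²(jπx/L) dx = L³·(1/6 − 1/(4j²π²)); cross terms ∫x·sin(jπx/L)·sin(lπx/L) dx = 0 for j + l even and −4jlL²/(π²(j² − l²)²) for j + l odd, ∫x²·sin(jπx/L)·sin(lπx/L) dx = (−1)^(j+l)·4jlL³/(π²(j² − l²)²); higher powers the same way via product-to-sum and parts.
Normalization: ∫|φ|² dx = 16.691.
⟨x⟩ = 3.9037 and ⟨x²⟩ = 16.407.
(Δx)² = 16.407 − (3.9037)² = 1.1680.

1.17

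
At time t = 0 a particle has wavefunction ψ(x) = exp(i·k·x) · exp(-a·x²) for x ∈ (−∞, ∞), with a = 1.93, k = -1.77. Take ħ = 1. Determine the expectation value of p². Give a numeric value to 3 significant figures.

p² ψ = −ħ² d²ψ/dx²; ⟨p²⟩ = −ħ² ∫ ψ*·ψ'' dx / ∫|ψ|² dx.
Gaussian moments: ∫x^(2j)·e^(−2ax²) dx = (2j−1)!!/(4a)^j · √(π/(2a)), odd powers integrate to 0; here √(π/(2a)) = 0.90216. Derivatives: ψ′ = (ik − 2ax)·ψ, ψ″ = ((ik − 2ax)² − 2a)·ψ; the odd-in-x pieces drop out.
State is unnormalized: ∫|ψ|² dx = 0.90216, and ∫ψ*·(−ħ² ψ'') dx = 4.5675, so ⟨p²⟩ = 4.5675 / 0.90216.
⟨p²⟩ = 5.0629.

5.06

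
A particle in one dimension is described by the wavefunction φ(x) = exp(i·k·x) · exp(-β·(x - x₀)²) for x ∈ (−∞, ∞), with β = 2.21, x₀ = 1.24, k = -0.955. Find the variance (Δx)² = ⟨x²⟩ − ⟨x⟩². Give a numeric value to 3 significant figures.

Compute ⟨x⟩ and ⟨x²⟩ separately, then (Δx)² = ⟨x²⟩ − ⟨x⟩².
Gaussian moments (u = x − x₀): ∫u^(2j)·e^(−2βu²) du = (2j−1)!!/(4β)^j · √(π/(2β)), odd powers integrate to 0; here √(π/(2β)) = 0.84307.
Normalization: ∫|φ|² dx = 0.84307.
⟨x⟩ = 1.2400 and ⟨x²⟩ = 1.6507.
(Δx)² = 1.6507 − (1.2400)² = 0.11312.

0.113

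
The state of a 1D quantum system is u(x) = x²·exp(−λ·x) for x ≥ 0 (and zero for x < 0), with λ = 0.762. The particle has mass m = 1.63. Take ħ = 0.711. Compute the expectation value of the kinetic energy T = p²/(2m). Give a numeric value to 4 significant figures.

0.03001

T = −(ħ²/2m) d²/dx², so ⟨T⟩ = −(ħ²/2m) ∫ u*·u'' dx / ∫|u|² dx; with m = 1.63.
Differentiate x²·exp(−λ·x) with the product rule; every integrand then reduces to terms xʲ·e^(−2λx) on [0, ∞), with ∫₀^∞ xʲ·e^(−2λx) dx = j!/(2λ)^(j+1).
State is unnormalized: ∫|u|² dx = 2.9194, and ∫u*·(−ħ²/2m · u'') dx = 0.087619, so ⟨T⟩ = 0.087619 / 2.9194.
⟨T⟩ = 0.030013.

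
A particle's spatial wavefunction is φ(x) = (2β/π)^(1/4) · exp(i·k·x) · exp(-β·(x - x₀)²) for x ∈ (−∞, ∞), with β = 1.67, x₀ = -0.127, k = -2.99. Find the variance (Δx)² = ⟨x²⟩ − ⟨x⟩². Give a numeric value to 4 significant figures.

0.1497

Compute ⟨x⟩ and ⟨x²⟩ separately, then (Δx)² = ⟨x²⟩ − ⟨x⟩².
Gaussian moments (u = x − x₀): ∫u^(2j)·e^(−2βu²) du = (2j−1)!!/(4β)^j · √(π/(2β)), odd powers integrate to 0; here √(π/(2β)) = 0.96984.
⟨x⟩ = -0.12700 and ⟨x²⟩ = 0.16583.
(Δx)² = 0.16583 − (-0.12700)² = 0.14970.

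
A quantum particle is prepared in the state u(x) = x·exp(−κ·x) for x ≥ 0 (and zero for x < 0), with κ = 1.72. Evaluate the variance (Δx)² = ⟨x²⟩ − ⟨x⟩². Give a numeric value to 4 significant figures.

0.2535

Compute ⟨x⟩ and ⟨x²⟩ separately, then (Δx)² = ⟨x²⟩ − ⟨x⟩².
Every integrand reduces to terms xʲ·e^(−2κx) on [0, ∞); use ∫₀^∞ xʲ·e^(−2κx) dx = j!/(2κ)^(j+1).
Normalization: ∫|u|² dx = 0.049131.
⟨x⟩ = 0.87209 and ⟨x²⟩ = 1.0141.
(Δx)² = 1.0141 − (0.87209)² = 0.25352.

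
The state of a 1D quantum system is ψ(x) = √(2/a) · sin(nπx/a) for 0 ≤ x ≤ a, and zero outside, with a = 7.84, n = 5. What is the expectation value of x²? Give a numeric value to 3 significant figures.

20.4

⟨x²⟩ = ∫ x²·|ψ|² dx (integrals over the domain).
With sin²θ = (1 − cos2θ)/2 on 0 ≤ x ≤ a: ∫sin²(nπx/a) dx = a/2, ∫x·sin²(nπx/a) dx = a²/4, ∫x²·sin²(nπx/a) dx = a³·(1/6 − 1/(4n²π²)); higher powers xᵏ the same way, integrating xᵏ·cos(2nπx/a) by parts.
⟨x²⟩ = 20.364.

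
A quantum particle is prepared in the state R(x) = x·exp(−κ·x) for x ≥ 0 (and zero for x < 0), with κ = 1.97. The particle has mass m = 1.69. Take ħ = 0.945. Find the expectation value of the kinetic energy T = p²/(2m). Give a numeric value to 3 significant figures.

1.03

T = −(ħ²/2m) d²/dx², so ⟨T⟩ = −(ħ²/2m) ∫ R*·R'' dx / ∫|R|² dx; with m = 1.69.
Differentiate x·exp(−κ·x) with the product rule; every integrand then reduces to terms xʲ·e^(−2κx) on [0, ∞), with ∫₀^∞ xʲ·e^(−2κx) dx = j!/(2κ)^(j+1).
State is unnormalized: ∫|R|² dx = 0.032700, and ∫R*·(−ħ²/2m · R'') dx = 0.033529, so ⟨T⟩ = 0.033529 / 0.032700.
⟨T⟩ = 1.0254.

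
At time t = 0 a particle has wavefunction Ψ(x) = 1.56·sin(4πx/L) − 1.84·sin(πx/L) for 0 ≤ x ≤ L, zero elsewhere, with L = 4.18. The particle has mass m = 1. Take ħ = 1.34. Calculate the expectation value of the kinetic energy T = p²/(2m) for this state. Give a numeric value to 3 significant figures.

3.69

T = −(ħ²/2m) d²/dx², so ⟨T⟩ = −(ħ²/2m) ∫ Ψ*·Ψ'' dx / ∫|Ψ|² dx; with m = 1.
d²/dx² sin(jπx/L) = −(jπ/L)²·sin(jπx/L); on 0 ≤ x ≤ L, ∫sin²(jπx/L) dx = L/2 and ∫sin(jπx/L)·sin(lπx/L) dx = 0 for j ≠ l, so only diagonal terms survive in ∫|Ψ|² and ∫Ψ·Ψ″; ∫Ψ·Ψ′ dx = [Ψ²/2] between the walls = 0.
State is unnormalized: ∫|Ψ|² dx = 12.162, and ∫Ψ*·(−ħ²/2m · Ψ'') dx = 44.859, so ⟨T⟩ = 44.859 / 12.162.
⟨T⟩ = 3.6884.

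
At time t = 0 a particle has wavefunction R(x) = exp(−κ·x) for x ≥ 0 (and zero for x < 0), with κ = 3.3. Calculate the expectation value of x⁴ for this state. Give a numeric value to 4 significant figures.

⟨x⁴⟩ = ∫ x⁴·|R|² dx / ∫|R|² dx (integrals over the domain).
Every integrand reduces to terms xʲ·e^(−2κx) on [0, ∞); use ∫₀^∞ xʲ·e^(−2κx) dx = j!/(2κ)^(j+1).
State is unnormalized: ∫|R|² dx = 0.15152, and ∫R*·x⁴·R dx = 0.0019164, so ⟨x⁴⟩ = 0.0019164 / 0.15152.
⟨x⁴⟩ = 0.012648.

0.01265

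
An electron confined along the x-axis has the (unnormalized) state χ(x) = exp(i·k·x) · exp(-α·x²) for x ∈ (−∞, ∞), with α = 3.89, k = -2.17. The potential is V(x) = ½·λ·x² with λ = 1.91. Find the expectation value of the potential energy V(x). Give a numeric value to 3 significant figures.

⟨V⟩ = ∫ V(x)·|χ|² dx / ∫|χ|² dx.
Gaussian moments: ∫x^(2j)·e^(−2αx²) dx = (2j−1)!!/(4α)^j · √(π/(2α)), odd powers integrate to 0; here √(π/(2α)) = 0.63546.
State is unnormalized: ∫|χ|² dx = 0.63546, and ∫χ*·V(x)·χ dx = 0.039001, so ⟨V⟩ = 0.039001 / 0.63546.
⟨V⟩ = 0.061375.

0.0614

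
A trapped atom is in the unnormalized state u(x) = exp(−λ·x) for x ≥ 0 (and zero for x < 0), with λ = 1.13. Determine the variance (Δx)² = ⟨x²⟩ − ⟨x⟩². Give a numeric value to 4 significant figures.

Compute ⟨x⟩ and ⟨x²⟩ separately, then (Δx)² = ⟨x²⟩ − ⟨x⟩².
Every integrand reduces to terms xʲ·e^(−2λx) on [0, ∞); use ∫₀^∞ xʲ·e^(−2λx) dx = j!/(2λ)^(j+1).
Normalization: ∫|u|² dx = 0.44248.
⟨x⟩ = 0.44248 and ⟨x²⟩ = 0.39157.
(Δx)² = 0.39157 − (0.44248)² = 0.19579.

0.1958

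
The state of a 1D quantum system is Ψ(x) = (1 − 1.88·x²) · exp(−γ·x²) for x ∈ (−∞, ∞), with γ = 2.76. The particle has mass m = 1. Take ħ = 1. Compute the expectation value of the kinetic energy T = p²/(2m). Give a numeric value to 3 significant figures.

T = −(ħ²/2m) d²/dx², so ⟨T⟩ = −(ħ²/2m) ∫ Ψ*·Ψ'' dx / ∫|Ψ|² dx; with m = 1.
Expand each integrand as polynomial × e^(−2γx²) and use ∫x^(2j)·e^(−2γx²) dx = (2j−1)!!/(4γ)^j · √(π/(2γ)), odd powers → 0; here √(π/(2γ)) = 0.75441. Differentiate with the product rule, d/dx e^(−γx²) = −2γx·e^(−γx²).
State is unnormalized: ∫|Ψ|² dx = 0.56310, and ∫Ψ*·(−ħ²/2m · Ψ'') dx = 1.6070, so ⟨T⟩ = 1.6070 / 0.56310.
⟨T⟩ = 2.8538.

2.85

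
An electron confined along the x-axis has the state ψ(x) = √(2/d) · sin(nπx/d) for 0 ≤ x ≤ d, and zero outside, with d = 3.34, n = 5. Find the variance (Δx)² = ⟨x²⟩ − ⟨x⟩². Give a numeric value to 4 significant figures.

Compute ⟨x⟩ and ⟨x²⟩ separately, then (Δx)² = ⟨x²⟩ − ⟨x⟩².
With sin²θ = (1 − cos2θ)/2 on 0 ≤ x ≤ d: ∫sin²(nπx/d) dx = d/2, ∫x·sin²(nπx/d) dx = d²/4, ∫x²·sin²(nπx/d) dx = d³·(1/6 − 1/(4n²π²)); higher powers xᵏ the same way, integrating xᵏ·cos(2nπx/d) by parts.
⟨x⟩ = 1.6700 and ⟨x²⟩ = 3.6959.
(Δx)² = 3.6959 − (1.6700)² = 0.90703.

0.9070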